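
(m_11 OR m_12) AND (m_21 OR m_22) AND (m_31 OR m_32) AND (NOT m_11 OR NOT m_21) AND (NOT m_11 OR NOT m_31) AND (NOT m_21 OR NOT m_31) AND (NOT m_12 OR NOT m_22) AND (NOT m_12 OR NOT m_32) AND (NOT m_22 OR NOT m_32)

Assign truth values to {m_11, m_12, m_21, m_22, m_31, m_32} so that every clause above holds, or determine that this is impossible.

Try m_11 = true.
From the singleton clause (NOT m_21), m_21 = false.
From the singleton clause (m_22), m_22 = true.
From the singleton clause (NOT m_31), m_31 = false.
From the singleton clause (m_32), m_32 = true.
But (NOT m_32) is also a unit clause — contradiction.
Undo m_11 and try m_11 = false.
From the singleton clause (m_12), m_12 = true.
From the singleton clause (NOT m_22), m_22 = false.
From the singleton clause (m_21), m_21 = true.
From the singleton clause (NOT m_31), m_31 = false.
From the singleton clause (m_32), m_32 = true.
But (NOT m_32) is also a unit clause — contradiction.
Both values of m_11 lead to a conflict.

UNSATISFIABLE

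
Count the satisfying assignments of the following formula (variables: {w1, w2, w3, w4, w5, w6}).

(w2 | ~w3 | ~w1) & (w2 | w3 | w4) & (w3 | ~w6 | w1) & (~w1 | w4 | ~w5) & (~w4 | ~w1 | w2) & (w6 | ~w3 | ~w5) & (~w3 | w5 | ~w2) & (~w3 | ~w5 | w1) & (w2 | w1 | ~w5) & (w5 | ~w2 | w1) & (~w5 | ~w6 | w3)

13

There are 2^6 = 64 truth assignments over (w1, w2, w3, w4, w5, w6).
Split on w6. With w6 = 1, the clauses containing w6 are satisfied and ~w6 drops from the rest; 5 of the 2^5 = 32 assignments to the other variables satisfy what remains.
With w6 = 0, by the same count on the reduced clause set, 8 assignments work.
(One model: w1=F, w2=F, w3=F, w4=T, w5=F, w6=F.)
Total: 5 + 8 = 13.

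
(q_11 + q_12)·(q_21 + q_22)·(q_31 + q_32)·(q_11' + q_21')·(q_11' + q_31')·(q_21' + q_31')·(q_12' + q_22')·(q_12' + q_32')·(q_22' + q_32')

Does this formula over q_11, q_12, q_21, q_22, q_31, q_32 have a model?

Try q_11 = 1.
(q_21') alone gives q_21 = 0.
(q_22) alone gives q_22 = 1.
(q_31') alone gives q_31 = 0.
(q_32) alone gives q_32 = 1.
But (q_32') is also a unit clause — contradiction.
Backtrack on q_11: now try q_11 = 0.
(q_12) alone gives q_12 = 1.
(q_22') alone gives q_22 = 0.
(q_21) alone gives q_21 = 1.
(q_31') alone gives q_31 = 0.
(q_32) alone gives q_32 = 1.
But (q_32') is also a unit clause — contradiction.
Either choice for q_11 ends in contradiction.
No assignment satisfies every clause.

No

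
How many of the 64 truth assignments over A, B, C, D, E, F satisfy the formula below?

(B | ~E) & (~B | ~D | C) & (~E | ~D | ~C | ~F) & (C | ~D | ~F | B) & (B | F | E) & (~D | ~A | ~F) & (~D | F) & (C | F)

18

There are 2^6 = 64 truth assignments over (A, B, C, D, E, F).
Split on E. With E = 1, the clauses containing E are satisfied and ~E drops from the rest; 6 of the 2^5 = 32 assignments to the other variables satisfy what remains.
With E = 0, by the same count on the reduced clause set, 12 assignments work.
(One model: A=F, B=F, C=F, D=F, E=F, F=T.)
Total: 6 + 12 = 18.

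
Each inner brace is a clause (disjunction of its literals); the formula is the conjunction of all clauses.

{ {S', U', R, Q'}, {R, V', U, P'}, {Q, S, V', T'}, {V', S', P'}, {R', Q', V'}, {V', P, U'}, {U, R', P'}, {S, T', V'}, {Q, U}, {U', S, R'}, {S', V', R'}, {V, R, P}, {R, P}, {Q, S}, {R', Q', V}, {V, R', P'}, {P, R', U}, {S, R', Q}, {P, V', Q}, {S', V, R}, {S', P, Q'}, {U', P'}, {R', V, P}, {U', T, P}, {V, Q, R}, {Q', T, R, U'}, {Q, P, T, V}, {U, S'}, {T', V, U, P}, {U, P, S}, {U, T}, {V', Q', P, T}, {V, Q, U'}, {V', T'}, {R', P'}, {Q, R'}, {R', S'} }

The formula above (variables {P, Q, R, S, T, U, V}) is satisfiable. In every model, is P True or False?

True

Suppose P = 0.
(R) alone gives R = 1.
(U) alone gives U = 1.
(V') alone gives V = 0.
But (V) is also a unit clause — contradiction.
So every satisfying assignment has P = True.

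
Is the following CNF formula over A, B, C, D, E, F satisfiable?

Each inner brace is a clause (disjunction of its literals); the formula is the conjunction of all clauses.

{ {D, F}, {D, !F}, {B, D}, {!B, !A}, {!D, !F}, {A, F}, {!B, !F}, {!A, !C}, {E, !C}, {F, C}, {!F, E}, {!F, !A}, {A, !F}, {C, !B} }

Suppose D = true.
From the singleton clause (!F), F = false.
From the singleton clause (A), A = true.
From the singleton clause (!B), B = false.
From the singleton clause (!C), C = false.
Now (C) is unsatisfied and unit — conflict.
That branch fails; take D = false instead.
From the singleton clause (F), F = true.
Now (!F) is unsatisfied and unit — conflict.
Both values of D lead to a conflict.
No assignment satisfies every clause.

Unsatisfiable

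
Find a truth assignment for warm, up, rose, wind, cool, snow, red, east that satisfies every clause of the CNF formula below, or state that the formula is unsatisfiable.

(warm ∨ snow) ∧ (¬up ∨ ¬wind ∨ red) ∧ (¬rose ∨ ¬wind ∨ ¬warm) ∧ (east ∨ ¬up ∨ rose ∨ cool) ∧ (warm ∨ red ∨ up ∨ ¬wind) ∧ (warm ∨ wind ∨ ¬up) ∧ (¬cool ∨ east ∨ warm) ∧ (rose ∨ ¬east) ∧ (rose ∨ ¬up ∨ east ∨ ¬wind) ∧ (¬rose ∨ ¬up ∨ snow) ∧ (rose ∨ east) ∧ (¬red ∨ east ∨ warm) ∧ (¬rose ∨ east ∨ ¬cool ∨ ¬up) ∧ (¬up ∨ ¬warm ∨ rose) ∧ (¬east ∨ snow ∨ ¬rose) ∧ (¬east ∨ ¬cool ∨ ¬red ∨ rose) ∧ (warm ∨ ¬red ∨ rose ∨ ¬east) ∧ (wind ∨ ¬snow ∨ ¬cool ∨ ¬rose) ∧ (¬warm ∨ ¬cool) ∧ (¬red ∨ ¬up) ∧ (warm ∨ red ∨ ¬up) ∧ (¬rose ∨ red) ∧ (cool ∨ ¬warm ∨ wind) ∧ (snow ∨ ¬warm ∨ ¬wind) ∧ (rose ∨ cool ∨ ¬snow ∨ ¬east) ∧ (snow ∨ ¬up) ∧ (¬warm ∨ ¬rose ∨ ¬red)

Case warm = False:
The clause (snow) is unit, so snow = True.
Case wind = False:
The clause (¬up) is unit, so up = False.
Case cool = False:
Case rose = True:
The clause (red) is unit, so red = True.
The clause (east) is unit, so east = True.
This assignment satisfies each clause.

warm: False,  up: False,  rose: True,  wind: False,  cool: False,  snow: True,  red: True,  east: True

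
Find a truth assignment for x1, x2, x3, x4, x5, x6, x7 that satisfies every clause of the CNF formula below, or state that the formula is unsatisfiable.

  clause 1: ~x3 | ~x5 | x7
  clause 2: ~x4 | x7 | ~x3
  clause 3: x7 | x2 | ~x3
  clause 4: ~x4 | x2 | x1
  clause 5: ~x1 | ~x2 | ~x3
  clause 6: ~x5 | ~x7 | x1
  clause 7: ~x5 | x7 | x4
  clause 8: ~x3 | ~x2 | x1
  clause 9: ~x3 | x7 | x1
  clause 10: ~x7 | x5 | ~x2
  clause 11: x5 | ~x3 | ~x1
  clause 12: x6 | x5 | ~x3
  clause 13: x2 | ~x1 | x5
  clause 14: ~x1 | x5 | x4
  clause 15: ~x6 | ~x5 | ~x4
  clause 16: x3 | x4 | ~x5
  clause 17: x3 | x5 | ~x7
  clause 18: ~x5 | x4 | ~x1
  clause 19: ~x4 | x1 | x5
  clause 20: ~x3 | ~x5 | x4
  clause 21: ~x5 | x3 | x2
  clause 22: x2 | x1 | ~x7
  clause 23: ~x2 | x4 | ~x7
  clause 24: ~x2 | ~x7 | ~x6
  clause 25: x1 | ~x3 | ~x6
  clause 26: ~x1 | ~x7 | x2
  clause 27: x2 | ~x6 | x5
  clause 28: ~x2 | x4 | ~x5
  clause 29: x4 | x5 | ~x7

Case x3 = 0:
Case x4 = 0:
From the singleton clause (~x5), x5 = 0.
From the singleton clause (~x1), x1 = 0.
From the singleton clause (~x7), x7 = 0.
Case x2 = 0:
From the singleton clause (~x6), x6 = 0.
Every clause now holds.

x1=0; x2=0; x3=0; x4=0; x5=0; x6=0; x7=0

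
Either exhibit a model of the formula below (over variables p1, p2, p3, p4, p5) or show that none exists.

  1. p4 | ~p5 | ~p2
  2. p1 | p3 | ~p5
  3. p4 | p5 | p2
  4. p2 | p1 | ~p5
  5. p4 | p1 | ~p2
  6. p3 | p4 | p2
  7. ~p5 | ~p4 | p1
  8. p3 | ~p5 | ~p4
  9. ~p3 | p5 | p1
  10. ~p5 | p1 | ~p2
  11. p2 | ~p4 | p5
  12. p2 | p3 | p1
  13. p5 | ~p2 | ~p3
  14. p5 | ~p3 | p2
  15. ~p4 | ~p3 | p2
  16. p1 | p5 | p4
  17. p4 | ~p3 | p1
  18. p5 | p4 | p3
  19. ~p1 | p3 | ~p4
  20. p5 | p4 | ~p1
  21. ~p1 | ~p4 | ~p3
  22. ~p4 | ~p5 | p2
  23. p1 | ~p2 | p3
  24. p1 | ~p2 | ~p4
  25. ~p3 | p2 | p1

p1 ↦ 1, p2 ↦ 0, p3 ↦ 1, p4 ↦ 0, p5 ↦ 1

Try p4 = 0.
Try p5 = 1.
From the singleton clause (~p2), p2 = 0.
From the singleton clause (p1), p1 = 1.
From the singleton clause (p3), p3 = 1.
This assignment satisfies each clause.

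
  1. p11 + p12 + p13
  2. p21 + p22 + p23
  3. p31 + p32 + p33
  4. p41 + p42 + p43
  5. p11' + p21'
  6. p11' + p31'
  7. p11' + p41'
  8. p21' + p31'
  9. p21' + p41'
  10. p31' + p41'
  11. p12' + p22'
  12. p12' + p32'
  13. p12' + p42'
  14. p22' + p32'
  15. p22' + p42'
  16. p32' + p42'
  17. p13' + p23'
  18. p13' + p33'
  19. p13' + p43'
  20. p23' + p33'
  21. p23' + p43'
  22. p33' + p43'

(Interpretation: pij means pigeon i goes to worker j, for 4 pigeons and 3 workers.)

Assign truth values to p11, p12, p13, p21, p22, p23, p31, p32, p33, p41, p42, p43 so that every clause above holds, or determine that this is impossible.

UNSATISFIABLE

Branch on p11: set p11 = 0.
Branch on p12: set p12 = 1.
(p22') alone gives p22 = 0.
(p32') alone gives p32 = 0.
(p42') alone gives p42 = 0.
Branch on p21: set p21 = 1.
(p31') alone gives p31 = 0.
(p33) alone gives p33 = 1.
(p41') alone gives p41 = 0.
(p43) alone gives p43 = 1.
But (p43') is also a unit clause — contradiction.
So p21 must be the other value — set p21 = 0.
(p23) alone gives p23 = 1.
(p13') alone gives p13 = 0.
(p33') alone gives p33 = 0.
(p31) alone gives p31 = 1.
(p41') alone gives p41 = 0.
(p43) alone gives p43 = 1.
But (p43') is also a unit clause — contradiction.
Neither p21 = 1 nor p21 = 0 works.
So p12 must be the other value — set p12 = 0.
(p13) alone gives p13 = 1.
(p23') alone gives p23 = 0.
(p33') alone gives p33 = 0.
(p43') alone gives p43 = 0.
Branch on p21: set p21 = 1.
(p31') alone gives p31 = 0.
(p32) alone gives p32 = 1.
(p41') alone gives p41 = 0.
(p42) alone gives p42 = 1.
But (p42') is also a unit clause — contradiction.
So p21 must be the other value — set p21 = 0.
(p22) alone gives p22 = 1.
(p32') alone gives p32 = 0.
(p31) alone gives p31 = 1.
(p41') alone gives p41 = 0.
(p42) alone gives p42 = 1.
But (p42') is also a unit clause — contradiction.
Neither p21 = 1 nor p21 = 0 works.
Neither p12 = 1 nor p12 = 0 works.
So p11 must be the other value — set p11 = 1.
(p21') alone gives p21 = 0.
(p31') alone gives p31 = 0.
(p41') alone gives p41 = 0.
Branch on p22: set p22 = 1.
(p12') alone gives p12 = 0.
(p32') alone gives p32 = 0.
(p33) alone gives p33 = 1.
(p42') alone gives p42 = 0.
(p43) alone gives p43 = 1.
But (p43') is also a unit clause — contradiction.
So p22 must be the other value — set p22 = 0.
(p23) alone gives p23 = 1.
(p13') alone gives p13 = 0.
(p33') alone gives p33 = 0.
(p32) alone gives p32 = 1.
(p12') alone gives p12 = 0.
(p42') alone gives p42 = 0.
(p43) alone gives p43 = 1.
But (p43') is also a unit clause — contradiction.
Neither p22 = 1 nor p22 = 0 works.
Neither p11 = 1 nor p11 = 0 works.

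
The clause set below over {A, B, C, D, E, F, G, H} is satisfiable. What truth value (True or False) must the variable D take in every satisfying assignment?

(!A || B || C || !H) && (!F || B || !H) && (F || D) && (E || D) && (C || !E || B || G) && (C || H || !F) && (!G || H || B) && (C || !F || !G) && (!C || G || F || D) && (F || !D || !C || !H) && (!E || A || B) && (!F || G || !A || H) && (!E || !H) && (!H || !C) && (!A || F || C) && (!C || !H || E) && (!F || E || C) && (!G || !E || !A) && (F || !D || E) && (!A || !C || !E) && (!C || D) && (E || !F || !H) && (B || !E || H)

True

Suppose D = false.
Unit clause (F) forces F = true.
Unit clause (E) forces E = true.
Unit clause (!H) forces H = false.
Unit clause (C) forces C = true.
That conflicts with the unit clause (!C).
So every satisfying assignment has D = True.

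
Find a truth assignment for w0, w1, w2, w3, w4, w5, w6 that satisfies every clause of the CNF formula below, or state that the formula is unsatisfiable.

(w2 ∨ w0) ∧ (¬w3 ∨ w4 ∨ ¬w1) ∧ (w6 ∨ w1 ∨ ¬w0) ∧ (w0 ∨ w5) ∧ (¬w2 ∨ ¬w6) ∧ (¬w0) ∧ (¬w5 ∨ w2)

w0 ↦ False; w1 ↦ False; w2 ↦ True; w3 ↦ True; w4 ↦ True; w5 ↦ True; w6 ↦ False

(¬w0) alone gives w0 = False.
(w2) alone gives w2 = True.
(w5) alone gives w5 = True.
(¬w6) alone gives w6 = False.
Case w3 = True:
Case w4 = True:
Every clause is now satisfied; w1 is unconstrained.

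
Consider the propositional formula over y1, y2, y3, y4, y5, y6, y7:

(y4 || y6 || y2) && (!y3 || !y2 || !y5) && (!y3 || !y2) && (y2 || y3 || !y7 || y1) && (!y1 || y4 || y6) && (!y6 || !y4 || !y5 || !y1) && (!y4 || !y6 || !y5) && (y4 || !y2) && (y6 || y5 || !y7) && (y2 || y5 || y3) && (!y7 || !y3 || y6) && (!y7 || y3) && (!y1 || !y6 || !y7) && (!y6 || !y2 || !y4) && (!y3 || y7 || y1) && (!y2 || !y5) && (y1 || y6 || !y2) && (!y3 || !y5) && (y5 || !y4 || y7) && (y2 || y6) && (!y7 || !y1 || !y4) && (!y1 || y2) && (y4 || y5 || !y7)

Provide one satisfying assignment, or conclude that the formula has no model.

y1: false; y2: false; y3: true; y4: true; y5: false; y6: true; y7: true

Branch on y3: set y3 = true.
The clause (!y2) is unit, so y2 = false.
The clause (!y5) is unit, so y5 = false.
The clause (y6) is unit, so y6 = true.
The clause (!y1) is unit, so y1 = false.
The clause (y7) is unit, so y7 = true.
The clause (y4) is unit, so y4 = true.
Every clause now holds.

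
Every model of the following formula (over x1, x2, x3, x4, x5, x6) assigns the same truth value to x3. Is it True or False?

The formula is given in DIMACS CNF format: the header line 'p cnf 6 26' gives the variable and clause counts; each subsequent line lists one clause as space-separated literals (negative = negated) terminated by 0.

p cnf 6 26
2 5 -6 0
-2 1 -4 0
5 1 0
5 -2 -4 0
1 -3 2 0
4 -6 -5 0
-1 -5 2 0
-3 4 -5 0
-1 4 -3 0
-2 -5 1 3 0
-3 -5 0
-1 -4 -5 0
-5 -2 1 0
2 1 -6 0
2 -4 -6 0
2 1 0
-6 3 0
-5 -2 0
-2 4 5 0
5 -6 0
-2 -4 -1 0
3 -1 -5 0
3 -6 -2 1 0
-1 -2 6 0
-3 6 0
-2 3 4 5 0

False

Suppose x3 = True.
Unit clause (¬x5) forces x5 = False.
Unit clause (x1) forces x1 = True.
Unit clause (x4) forces x4 = True.
Unit clause (¬x2) forces x2 = False.
Unit clause (¬x6) forces x6 = False.
That conflicts with the unit clause (x6).
So every satisfying assignment has x3 = False.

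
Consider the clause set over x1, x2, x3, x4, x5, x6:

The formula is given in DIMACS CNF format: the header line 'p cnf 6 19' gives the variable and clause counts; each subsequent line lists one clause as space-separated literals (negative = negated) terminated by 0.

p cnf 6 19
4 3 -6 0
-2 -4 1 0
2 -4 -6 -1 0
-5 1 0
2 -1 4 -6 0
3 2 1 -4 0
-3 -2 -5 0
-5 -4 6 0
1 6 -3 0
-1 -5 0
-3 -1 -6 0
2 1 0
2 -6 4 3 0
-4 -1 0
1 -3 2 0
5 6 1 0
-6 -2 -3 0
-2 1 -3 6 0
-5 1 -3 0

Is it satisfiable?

Case x5 = False:
Case x2 = False:
Unit clause (x1) forces x1 = True.
Unit clause (¬x4) forces x4 = False.
Unit clause (¬x6) forces x6 = False.
All clauses hold; x3 can take either value.
A satisfying assignment: x1 ↦ True,  x2 ↦ False,  x3 ↦ False,  x4 ↦ False,  x5 ↦ False,  x6 ↦ False.

Satisfiable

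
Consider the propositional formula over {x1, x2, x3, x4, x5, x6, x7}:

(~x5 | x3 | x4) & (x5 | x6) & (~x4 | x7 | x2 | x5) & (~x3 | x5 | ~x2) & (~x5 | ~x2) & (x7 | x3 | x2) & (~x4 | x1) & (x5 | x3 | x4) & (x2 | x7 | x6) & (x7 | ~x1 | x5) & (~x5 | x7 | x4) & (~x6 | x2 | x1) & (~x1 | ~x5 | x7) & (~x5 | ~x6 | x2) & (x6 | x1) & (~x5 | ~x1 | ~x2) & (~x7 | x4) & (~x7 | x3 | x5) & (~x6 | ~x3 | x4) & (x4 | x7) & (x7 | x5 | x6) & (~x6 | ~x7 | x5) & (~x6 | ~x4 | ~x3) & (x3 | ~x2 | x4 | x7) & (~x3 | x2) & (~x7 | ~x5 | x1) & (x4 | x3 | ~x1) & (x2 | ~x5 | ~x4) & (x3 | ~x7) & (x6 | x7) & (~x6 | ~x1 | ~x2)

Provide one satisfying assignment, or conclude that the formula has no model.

Branch on x5: set x5 = 1.
(~x2) alone gives x2 = 0.
(~x6) alone gives x6 = 0.
(x7) alone gives x7 = 1.
(x1) alone gives x1 = 1.
(x4) alone gives x4 = 1.
But (~x4) is also a unit clause — contradiction.
So x5 must be the other value — set x5 = 0.
(x6) alone gives x6 = 1.
(~x7) alone gives x7 = 0.
(~x1) alone gives x1 = 0.
(~x4) alone gives x4 = 0.
But (x4) is also a unit clause — contradiction.
Either choice for x5 ends in contradiction.

UNSATISFIABLE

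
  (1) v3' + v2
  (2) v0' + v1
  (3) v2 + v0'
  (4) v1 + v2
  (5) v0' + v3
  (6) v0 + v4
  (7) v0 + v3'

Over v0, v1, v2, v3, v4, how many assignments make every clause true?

There are 2^5 = 32 truth assignments over (v0, v1, v2, v3, v4).
Split on v1. With v1 = 1, the clauses containing v1 are satisfied and v1' drops from the rest; 4 of the 2^4 = 16 assignments to the other variables satisfy what remains.
With v1 = 0, by the same count on the reduced clause set, 1 assignment works.
Total: 4 + 1 = 5.

5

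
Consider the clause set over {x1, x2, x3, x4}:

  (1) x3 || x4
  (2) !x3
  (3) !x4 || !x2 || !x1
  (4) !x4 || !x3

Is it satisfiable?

Unit clause (!x3) forces x3 = false.
Unit clause (x4) forces x4 = true.
Try x2 = false.
All clauses hold; x1 can take either value.
A satisfying assignment: x1 ↦ true,  x2 ↦ false,  x3 ↦ false,  x4 ↦ true.

Yes, satisfiable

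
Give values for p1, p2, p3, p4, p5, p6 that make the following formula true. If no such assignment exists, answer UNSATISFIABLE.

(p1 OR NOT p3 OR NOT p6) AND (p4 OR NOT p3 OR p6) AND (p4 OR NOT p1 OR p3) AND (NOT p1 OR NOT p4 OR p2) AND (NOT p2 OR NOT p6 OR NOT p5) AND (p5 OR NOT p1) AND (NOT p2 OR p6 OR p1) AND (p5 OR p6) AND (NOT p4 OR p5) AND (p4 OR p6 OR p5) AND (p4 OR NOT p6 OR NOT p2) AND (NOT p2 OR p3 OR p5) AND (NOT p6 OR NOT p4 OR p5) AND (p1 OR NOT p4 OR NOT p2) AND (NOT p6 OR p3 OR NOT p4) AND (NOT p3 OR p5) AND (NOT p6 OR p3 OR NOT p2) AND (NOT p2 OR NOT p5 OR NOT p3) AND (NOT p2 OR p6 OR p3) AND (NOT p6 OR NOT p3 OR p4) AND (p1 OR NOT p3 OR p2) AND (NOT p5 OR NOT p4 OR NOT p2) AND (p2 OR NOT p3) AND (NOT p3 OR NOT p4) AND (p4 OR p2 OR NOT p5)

Try p5 = true.
Try p2 = false.
The clause (NOT p3) is unit, so p3 = false.
The clause (p4) is unit, so p4 = true.
The clause (NOT p1) is unit, so p1 = false.
The clause (NOT p6) is unit, so p6 = false.
All clauses are satisfied.

p1: false,  p2: false,  p3: false,  p4: true,  p5: true,  p6: false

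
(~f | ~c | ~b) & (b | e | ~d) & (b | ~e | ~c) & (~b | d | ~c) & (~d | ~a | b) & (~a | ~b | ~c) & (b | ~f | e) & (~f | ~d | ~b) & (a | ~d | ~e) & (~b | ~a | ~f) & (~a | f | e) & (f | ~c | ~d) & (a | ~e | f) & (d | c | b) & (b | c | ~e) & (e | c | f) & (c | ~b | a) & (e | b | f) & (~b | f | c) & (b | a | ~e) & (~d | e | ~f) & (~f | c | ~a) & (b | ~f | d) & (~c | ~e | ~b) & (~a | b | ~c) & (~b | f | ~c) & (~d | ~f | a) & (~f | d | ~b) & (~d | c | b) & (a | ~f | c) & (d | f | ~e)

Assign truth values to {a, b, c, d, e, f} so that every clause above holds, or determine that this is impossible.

UNSATISFIABLE

Branch on f: set f = 0.
Branch on a: set a = 0.
(~e) alone gives e = 0.
(c) alone gives c = 1.
(~d) alone gives d = 0.
(~b) alone gives b = 0.
That conflicts with the unit clause (b).
Backtrack on a: now try a = 1.
(e) alone gives e = 1.
(d) alone gives d = 1.
(b) alone gives b = 1.
(~c) alone gives c = 0.
That conflicts with the unit clause (c).
Both values of a lead to a conflict.
Backtrack on f: now try f = 1.
Branch on c: set c = 0.
(~a) alone gives a = 0.
That conflicts with the unit clause (a).
Backtrack on c: now try c = 1.
(~b) alone gives b = 0.
(~e) alone gives e = 0.
That conflicts with the unit clause (e).
Both values of c lead to a conflict.
Both values of f lead to a conflict.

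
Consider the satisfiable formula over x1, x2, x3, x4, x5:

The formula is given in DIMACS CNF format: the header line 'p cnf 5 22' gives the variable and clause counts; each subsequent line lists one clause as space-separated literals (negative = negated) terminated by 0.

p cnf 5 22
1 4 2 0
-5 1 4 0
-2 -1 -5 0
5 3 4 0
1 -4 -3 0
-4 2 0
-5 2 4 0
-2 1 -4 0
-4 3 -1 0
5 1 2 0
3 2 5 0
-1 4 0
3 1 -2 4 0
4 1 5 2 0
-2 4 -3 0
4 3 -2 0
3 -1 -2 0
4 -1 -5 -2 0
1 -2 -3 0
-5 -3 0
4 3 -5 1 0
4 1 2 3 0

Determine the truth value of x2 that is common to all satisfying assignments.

True

Suppose x2 = False.
The clause (¬x4) is unit, so x4 = False.
The clause (x1) is unit, so x1 = True.
Now (¬x1) is unsatisfied and unit — conflict.
So every satisfying assignment has x2 = True.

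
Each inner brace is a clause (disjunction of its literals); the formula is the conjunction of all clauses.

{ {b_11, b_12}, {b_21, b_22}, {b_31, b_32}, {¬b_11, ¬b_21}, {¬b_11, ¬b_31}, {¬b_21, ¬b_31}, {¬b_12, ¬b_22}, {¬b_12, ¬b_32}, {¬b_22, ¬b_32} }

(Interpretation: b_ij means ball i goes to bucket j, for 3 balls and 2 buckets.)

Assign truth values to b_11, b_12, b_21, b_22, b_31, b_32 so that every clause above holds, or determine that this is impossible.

Case b_11 = True:
(¬b_21) alone gives b_21 = False.
(b_22) alone gives b_22 = True.
(¬b_31) alone gives b_31 = False.
(b_32) alone gives b_32 = True.
But (¬b_32) is also a unit clause — contradiction.
That branch fails; take b_11 = False instead.
(b_12) alone gives b_12 = True.
(¬b_22) alone gives b_22 = False.
(b_21) alone gives b_21 = True.
(¬b_31) alone gives b_31 = False.
(b_32) alone gives b_32 = True.
But (¬b_32) is also a unit clause — contradiction.
Neither b_11 = True nor b_11 = False works.

UNSATISFIABLE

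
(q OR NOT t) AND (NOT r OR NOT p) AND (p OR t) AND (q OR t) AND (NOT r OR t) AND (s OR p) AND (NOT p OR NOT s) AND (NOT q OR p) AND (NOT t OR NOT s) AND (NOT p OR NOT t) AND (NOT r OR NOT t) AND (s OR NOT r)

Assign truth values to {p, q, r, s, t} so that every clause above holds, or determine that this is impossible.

Branch on q: set q = true.
From the singleton clause (p), p = true.
From the singleton clause (NOT r), r = false.
From the singleton clause (NOT s), s = false.
From the singleton clause (NOT t), t = false.
All clauses are satisfied.

p ↦ true,  q ↦ true,  r ↦ false,  s ↦ false,  t ↦ false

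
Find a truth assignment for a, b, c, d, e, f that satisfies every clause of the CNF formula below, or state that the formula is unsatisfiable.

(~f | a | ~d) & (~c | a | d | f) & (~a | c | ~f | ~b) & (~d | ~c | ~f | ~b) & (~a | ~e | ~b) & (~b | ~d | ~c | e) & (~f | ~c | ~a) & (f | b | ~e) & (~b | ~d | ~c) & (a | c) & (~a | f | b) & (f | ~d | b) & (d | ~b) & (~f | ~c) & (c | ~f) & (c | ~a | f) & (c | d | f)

UNSATISFIABLE

Try a = 1.
Try e = 0.
Try f = 0.
The clause (b) is unit, so b = 1.
The clause (d) is unit, so d = 1.
The clause (~c) is unit, so c = 0.
That conflicts with the unit clause (c).
Undo f and try f = 1.
The clause (~c) is unit, so c = 0.
That conflicts with the unit clause (c).
Neither f = 1 nor f = 0 works.
Undo e and try e = 1.
The clause (~b) is unit, so b = 0.
The clause (f) is unit, so f = 1.
The clause (~c) is unit, so c = 0.
That conflicts with the unit clause (c).
Neither e = 1 nor e = 0 works.
Undo a and try a = 0.
The clause (c) is unit, so c = 1.
The clause (~f) is unit, so f = 0.
The clause (d) is unit, so d = 1.
The clause (~b) is unit, so b = 0.
That conflicts with the unit clause (b).
Neither a = 1 nor a = 0 works.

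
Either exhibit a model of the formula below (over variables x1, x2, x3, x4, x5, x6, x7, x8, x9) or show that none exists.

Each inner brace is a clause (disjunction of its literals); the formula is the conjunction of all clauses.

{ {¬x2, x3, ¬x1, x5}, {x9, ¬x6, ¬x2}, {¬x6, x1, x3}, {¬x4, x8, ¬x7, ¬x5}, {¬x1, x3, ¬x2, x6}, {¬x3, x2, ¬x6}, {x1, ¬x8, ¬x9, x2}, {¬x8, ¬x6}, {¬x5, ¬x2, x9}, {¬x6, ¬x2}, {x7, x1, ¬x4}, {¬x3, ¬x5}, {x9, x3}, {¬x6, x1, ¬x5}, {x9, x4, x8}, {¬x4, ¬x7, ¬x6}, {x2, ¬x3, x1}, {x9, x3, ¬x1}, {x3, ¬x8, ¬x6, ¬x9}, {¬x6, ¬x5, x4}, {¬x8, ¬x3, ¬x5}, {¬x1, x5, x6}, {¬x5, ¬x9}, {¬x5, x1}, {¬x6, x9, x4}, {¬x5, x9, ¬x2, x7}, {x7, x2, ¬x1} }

x1 ↦ False,  x2 ↦ True,  x3 ↦ False,  x4 ↦ False,  x5 ↦ False,  x6 ↦ False,  x7 ↦ False,  x8 ↦ False,  x9 ↦ True

Branch on x8: set x8 = False.
Branch on x6: set x6 = False.
Branch on x3: set x3 = False.
Unit clause (x9) forces x9 = True.
Unit clause (¬x5) forces x5 = False.
Unit clause (¬x1) forces x1 = False.
Branch on x7: set x7 = False.
Unit clause (¬x4) forces x4 = False.
No clause remains; x2 is free.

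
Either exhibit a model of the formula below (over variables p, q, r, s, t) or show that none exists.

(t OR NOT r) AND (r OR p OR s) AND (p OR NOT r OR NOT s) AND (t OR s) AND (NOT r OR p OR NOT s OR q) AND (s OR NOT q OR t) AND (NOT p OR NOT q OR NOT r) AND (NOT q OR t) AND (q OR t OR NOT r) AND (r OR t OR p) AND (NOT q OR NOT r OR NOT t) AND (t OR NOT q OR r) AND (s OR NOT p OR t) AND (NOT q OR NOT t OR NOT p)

Try t = true.
Try q = false.
Try r = true.
Try p = true.
Every clause is now satisfied; s is unconstrained.

p: true; q: false; r: true; s: false; t: true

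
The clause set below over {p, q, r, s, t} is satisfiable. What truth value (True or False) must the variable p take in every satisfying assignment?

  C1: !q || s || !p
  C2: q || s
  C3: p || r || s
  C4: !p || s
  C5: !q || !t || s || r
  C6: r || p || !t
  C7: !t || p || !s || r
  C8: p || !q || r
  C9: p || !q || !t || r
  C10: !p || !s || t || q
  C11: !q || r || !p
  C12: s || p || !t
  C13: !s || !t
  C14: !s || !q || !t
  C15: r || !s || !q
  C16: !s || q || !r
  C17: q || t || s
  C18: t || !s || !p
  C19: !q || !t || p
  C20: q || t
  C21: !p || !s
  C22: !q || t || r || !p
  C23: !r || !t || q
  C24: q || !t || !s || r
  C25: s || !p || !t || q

Suppose p = true.
The clause (s) is unit, so s = true.
Now (!s) is unsatisfied and unit — conflict.
So every satisfying assignment has p = False.

False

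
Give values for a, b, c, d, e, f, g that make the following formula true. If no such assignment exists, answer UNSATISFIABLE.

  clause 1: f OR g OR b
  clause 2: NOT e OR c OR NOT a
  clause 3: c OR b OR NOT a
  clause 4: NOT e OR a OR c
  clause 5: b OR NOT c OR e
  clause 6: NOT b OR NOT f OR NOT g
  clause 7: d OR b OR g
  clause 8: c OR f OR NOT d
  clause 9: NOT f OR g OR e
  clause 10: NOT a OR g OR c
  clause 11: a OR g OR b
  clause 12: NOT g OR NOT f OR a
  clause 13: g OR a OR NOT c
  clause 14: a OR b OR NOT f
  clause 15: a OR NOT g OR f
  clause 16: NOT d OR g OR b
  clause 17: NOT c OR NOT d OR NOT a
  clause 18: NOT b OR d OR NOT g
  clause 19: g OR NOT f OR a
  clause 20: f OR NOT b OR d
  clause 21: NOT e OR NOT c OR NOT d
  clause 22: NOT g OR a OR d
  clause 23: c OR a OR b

a ↦ true, b ↦ true, c ↦ true, d ↦ false, e ↦ true, f ↦ true, g ↦ false

Try f = true.
Try b = true.
(NOT g) alone gives g = false.
(e) alone gives e = true.
(a) alone gives a = true.
(c) alone gives c = true.
(NOT d) alone gives d = false.
All clauses are satisfied.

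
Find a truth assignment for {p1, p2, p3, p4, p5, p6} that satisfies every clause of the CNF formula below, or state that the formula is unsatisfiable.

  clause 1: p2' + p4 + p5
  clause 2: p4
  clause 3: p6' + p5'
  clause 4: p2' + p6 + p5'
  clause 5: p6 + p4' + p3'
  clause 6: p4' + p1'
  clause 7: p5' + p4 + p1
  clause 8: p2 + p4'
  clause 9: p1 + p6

(p4) alone gives p4 = 1.
(p1') alone gives p1 = 0.
(p2) alone gives p2 = 1.
(p6) alone gives p6 = 1.
(p5') alone gives p5 = 0.
No clause remains; p3 is free.

p1: 0, p2: 1, p3: 0, p4: 1, p5: 0, p6: 1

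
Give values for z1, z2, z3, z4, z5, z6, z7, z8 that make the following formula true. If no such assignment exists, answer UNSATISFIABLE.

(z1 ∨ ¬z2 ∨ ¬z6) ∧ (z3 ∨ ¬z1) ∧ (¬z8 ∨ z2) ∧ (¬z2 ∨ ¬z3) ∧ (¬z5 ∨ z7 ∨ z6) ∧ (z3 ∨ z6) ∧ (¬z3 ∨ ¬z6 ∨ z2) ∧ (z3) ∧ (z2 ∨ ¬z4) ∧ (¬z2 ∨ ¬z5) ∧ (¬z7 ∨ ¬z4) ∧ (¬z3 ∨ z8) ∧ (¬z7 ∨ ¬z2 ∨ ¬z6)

The clause (z3) is unit, so z3 = True.
The clause (¬z2) is unit, so z2 = False.
The clause (¬z8) is unit, so z8 = False.
That conflicts with the unit clause (z8).

UNSATISFIABLE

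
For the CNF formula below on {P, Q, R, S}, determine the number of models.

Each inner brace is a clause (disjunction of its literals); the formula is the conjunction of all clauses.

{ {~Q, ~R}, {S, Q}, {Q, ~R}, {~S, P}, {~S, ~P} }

2

There are 2^4 = 16 truth assignments over (P, Q, R, S).
Check each against the 5 clauses (columns in the order P, Q, R, S):
  F F F F  ✗ fails (S | Q)
  F F F T  ✗ fails (~S | P)
  F F T F  ✗ fails (S | Q)
  F F T T  ✗ fails (Q | ~R)
  F T F F  ✓ satisfies all
  F T F T  ✗ fails (~S | P)
  F T T F  ✗ fails (~Q | ~R)
  F T T T  ✗ fails (~Q | ~R)
  T F F F  ✗ fails (S | Q)
  T F F T  ✗ fails (~S | ~P)
  T F T F  ✗ fails (S | Q)
  T F T T  ✗ fails (Q | ~R)
  T T F F  ✓ satisfies all
  T T F T  ✗ fails (~S | ~P)
  T T T F  ✗ fails (~Q | ~R)
  T T T T  ✗ fails (~Q | ~R)
2 of the 16 rows are models.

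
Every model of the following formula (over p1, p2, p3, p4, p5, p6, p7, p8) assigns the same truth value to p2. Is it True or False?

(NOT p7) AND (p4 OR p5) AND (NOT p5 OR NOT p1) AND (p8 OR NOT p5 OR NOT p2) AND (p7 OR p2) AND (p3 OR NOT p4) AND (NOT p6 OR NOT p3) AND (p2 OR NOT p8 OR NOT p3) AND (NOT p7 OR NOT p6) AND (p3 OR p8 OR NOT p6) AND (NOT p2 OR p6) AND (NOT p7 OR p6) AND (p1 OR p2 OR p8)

True

Suppose p2 = false.
From the singleton clause (NOT p7), p7 = false.
But (p7) is also a unit clause — contradiction.
So every satisfying assignment has p2 = True.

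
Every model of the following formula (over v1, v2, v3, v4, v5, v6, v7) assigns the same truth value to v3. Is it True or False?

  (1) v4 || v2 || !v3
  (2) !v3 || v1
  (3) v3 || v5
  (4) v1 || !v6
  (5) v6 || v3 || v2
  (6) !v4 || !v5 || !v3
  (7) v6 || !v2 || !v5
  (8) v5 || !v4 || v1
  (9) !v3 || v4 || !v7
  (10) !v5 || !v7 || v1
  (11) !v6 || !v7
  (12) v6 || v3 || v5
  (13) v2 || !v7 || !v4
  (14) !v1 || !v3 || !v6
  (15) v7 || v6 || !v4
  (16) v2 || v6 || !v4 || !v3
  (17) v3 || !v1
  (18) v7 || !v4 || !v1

True

Suppose v3 = false.
From the singleton clause (v5), v5 = true.
From the singleton clause (!v1), v1 = false.
From the singleton clause (!v6), v6 = false.
From the singleton clause (v2), v2 = true.
Now (!v2) is unsatisfied and unit — conflict.
So every satisfying assignment has v3 = True.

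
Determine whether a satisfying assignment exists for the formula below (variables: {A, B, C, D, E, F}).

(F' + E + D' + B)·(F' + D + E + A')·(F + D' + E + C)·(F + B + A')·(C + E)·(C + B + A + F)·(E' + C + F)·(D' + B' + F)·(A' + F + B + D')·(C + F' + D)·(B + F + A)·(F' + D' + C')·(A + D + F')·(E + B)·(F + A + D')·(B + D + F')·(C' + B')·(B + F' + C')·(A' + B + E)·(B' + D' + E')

Yes

Case C = 0:
From the singleton clause (E), E = 1.
From the singleton clause (F), F = 1.
From the singleton clause (D), D = 1.
From the singleton clause (B'), B = 0.
All clauses hold; A can take either value.
A satisfying assignment: A=1, B=0, C=0, D=1, E=1, F=1.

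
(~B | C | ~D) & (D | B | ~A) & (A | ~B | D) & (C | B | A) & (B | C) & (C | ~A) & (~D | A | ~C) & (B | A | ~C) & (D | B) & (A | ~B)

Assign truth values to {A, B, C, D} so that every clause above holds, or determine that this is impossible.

Case B = 1:
Unit clause (A) forces A = 1.
Unit clause (C) forces C = 1.
No clause remains; D is free.

A=1,  B=1,  C=1,  D=1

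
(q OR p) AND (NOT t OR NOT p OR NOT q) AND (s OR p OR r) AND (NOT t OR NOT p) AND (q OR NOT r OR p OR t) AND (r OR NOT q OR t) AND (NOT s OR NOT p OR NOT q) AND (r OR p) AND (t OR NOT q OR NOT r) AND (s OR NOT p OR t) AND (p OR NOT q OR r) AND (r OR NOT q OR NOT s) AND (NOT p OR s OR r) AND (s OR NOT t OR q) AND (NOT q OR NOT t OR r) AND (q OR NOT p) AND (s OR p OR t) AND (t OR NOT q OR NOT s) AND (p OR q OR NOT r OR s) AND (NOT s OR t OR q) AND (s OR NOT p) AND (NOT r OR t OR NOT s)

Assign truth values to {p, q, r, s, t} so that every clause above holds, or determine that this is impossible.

p: false; q: true; r: true; s: true; t: true

Try q = true.
Try t = true.
(NOT p) alone gives p = false.
(r) alone gives r = true.
No clause remains; s is free.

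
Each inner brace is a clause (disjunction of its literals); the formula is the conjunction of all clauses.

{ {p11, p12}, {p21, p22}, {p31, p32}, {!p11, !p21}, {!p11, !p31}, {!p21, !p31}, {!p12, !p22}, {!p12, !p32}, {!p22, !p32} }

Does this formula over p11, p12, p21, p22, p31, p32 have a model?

Try p11 = true.
Unit clause (!p21) forces p21 = false.
Unit clause (p22) forces p22 = true.
Unit clause (!p31) forces p31 = false.
Unit clause (p32) forces p32 = true.
But (!p32) is also a unit clause — contradiction.
Backtrack on p11: now try p11 = false.
Unit clause (p12) forces p12 = true.
Unit clause (!p22) forces p22 = false.
Unit clause (p21) forces p21 = true.
Unit clause (!p31) forces p31 = false.
Unit clause (p32) forces p32 = true.
But (!p32) is also a unit clause — contradiction.
Either choice for p11 ends in contradiction.
No assignment satisfies every clause.

No, unsatisfiable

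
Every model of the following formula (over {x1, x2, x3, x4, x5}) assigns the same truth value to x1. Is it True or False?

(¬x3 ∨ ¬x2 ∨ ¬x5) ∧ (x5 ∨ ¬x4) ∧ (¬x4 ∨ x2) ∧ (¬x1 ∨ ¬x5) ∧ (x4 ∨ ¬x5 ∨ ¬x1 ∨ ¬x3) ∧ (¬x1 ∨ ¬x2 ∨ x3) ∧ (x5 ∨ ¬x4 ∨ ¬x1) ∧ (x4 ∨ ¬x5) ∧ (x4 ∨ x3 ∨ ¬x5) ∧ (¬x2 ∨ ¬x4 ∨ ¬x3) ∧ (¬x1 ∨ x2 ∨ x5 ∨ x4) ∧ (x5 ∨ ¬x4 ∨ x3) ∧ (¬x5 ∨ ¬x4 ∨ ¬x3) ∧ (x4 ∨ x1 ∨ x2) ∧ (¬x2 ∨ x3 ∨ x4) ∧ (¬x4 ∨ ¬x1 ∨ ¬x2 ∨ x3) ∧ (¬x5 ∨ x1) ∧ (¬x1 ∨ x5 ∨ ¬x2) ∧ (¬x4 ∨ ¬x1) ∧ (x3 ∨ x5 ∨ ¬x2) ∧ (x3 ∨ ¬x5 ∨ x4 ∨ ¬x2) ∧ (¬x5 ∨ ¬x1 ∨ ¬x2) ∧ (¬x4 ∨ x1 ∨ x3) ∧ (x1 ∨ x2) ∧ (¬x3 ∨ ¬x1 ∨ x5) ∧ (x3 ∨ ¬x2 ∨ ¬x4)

Suppose x1 = True.
From the singleton clause (¬x5), x5 = False.
From the singleton clause (¬x4), x4 = False.
From the singleton clause (x2), x2 = True.
But (¬x2) is also a unit clause — contradiction.
So every satisfying assignment has x1 = False.

False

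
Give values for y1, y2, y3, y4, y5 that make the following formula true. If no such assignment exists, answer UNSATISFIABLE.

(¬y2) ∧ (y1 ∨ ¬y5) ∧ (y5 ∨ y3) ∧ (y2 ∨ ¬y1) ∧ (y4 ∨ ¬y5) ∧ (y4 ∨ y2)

Unit clause (¬y2) forces y2 = False.
Unit clause (¬y1) forces y1 = False.
Unit clause (¬y5) forces y5 = False.
Unit clause (y3) forces y3 = True.
Unit clause (y4) forces y4 = True.
Every clause now holds.

y1=False,  y2=False,  y3=True,  y4=True,  y5=False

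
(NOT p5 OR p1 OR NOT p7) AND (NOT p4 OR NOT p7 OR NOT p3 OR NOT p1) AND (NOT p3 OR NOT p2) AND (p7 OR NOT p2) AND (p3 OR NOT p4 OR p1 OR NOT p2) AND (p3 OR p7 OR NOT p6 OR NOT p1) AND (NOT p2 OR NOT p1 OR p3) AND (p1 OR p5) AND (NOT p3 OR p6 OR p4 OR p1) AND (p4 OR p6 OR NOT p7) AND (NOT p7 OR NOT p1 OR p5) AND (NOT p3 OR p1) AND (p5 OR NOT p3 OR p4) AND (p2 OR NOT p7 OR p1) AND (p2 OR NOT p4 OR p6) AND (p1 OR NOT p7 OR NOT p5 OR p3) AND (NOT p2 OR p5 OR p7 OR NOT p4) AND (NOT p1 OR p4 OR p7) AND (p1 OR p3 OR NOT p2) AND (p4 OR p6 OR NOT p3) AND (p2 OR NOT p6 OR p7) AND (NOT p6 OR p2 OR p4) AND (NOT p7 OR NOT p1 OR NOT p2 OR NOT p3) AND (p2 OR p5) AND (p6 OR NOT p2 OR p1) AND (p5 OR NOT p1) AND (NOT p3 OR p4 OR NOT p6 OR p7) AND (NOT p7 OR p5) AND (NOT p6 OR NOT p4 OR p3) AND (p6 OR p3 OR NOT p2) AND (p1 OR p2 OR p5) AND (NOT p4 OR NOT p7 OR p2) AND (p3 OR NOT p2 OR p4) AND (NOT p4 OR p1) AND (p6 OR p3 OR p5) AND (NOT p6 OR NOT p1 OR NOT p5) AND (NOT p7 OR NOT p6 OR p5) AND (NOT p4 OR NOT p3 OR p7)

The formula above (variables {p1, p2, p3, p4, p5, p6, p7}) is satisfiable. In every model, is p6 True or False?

Suppose p6 = true.
Case p3 = false:
(NOT p4) alone gives p4 = false.
(p2) alone gives p2 = true.
That conflicts with the unit clause (NOT p2).
Undo p3 and try p3 = true.
(NOT p2) alone gives p2 = false.
(p1) alone gives p1 = true.
(p7) alone gives p7 = true.
(NOT p4) alone gives p4 = false.
That conflicts with the unit clause (p4).
Both values of p3 lead to a conflict.
So every satisfying assignment has p6 = False.

False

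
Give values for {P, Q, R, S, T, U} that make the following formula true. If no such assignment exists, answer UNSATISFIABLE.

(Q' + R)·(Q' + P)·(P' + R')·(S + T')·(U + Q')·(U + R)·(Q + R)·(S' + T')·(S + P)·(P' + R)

P=0,  Q=0,  R=1,  S=1,  T=0,  U=1

Suppose Q = 0.
(R) alone gives R = 1.
(P') alone gives P = 0.
(S) alone gives S = 1.
(T') alone gives T = 0.
All clauses hold; U can take either value.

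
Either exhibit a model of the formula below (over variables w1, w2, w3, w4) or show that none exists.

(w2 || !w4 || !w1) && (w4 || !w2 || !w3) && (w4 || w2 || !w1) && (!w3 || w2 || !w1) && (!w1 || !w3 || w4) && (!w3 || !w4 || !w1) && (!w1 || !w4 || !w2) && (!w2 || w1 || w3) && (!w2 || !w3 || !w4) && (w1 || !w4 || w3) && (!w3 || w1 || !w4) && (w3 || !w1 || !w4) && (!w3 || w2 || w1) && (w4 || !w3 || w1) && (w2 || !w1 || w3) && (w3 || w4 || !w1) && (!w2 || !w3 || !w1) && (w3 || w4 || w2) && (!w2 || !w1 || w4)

UNSATISFIABLE

Suppose w2 = true.
Suppose w4 = true.
(!w1) alone gives w1 = false.
(w3) alone gives w3 = true.
Now (!w3) is unsatisfied and unit — conflict.
That branch fails; take w4 = false instead.
(!w3) alone gives w3 = false.
(w1) alone gives w1 = true.
Now (!w1) is unsatisfied and unit — conflict.
Both values of w4 lead to a conflict.
That branch fails; take w2 = false instead.
Suppose w4 = false.
(!w1) alone gives w1 = false.
(!w3) alone gives w3 = false.
Now (w3) is unsatisfied and unit — conflict.
That branch fails; take w4 = true instead.
(!w1) alone gives w1 = false.
(w3) alone gives w3 = true.
Now (!w3) is unsatisfied and unit — conflict.
Both values of w4 lead to a conflict.
Both values of w2 lead to a conflict.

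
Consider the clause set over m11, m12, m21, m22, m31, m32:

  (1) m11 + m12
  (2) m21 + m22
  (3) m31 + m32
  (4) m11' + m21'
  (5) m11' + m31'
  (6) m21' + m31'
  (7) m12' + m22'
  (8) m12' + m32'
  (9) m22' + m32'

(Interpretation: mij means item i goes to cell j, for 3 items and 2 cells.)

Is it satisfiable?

No

Case m11 = 1:
The clause (m21') is unit, so m21 = 0.
The clause (m22) is unit, so m22 = 1.
The clause (m31') is unit, so m31 = 0.
The clause (m32) is unit, so m32 = 1.
But (m32') is also a unit clause — contradiction.
That branch fails; take m11 = 0 instead.
The clause (m12) is unit, so m12 = 1.
The clause (m22') is unit, so m22 = 0.
The clause (m21) is unit, so m21 = 1.
The clause (m31') is unit, so m31 = 0.
The clause (m32) is unit, so m32 = 1.
But (m32') is also a unit clause — contradiction.
Neither m11 = 1 nor m11 = 0 works.
No assignment satisfies every clause.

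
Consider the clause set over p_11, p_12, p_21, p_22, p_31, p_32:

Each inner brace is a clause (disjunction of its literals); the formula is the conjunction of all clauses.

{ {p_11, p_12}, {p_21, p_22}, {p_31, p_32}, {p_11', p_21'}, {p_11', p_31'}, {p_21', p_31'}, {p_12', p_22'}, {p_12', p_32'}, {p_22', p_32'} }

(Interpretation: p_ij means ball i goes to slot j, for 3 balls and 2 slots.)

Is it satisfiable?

No, unsatisfiable

Suppose p_11 = 1.
Unit clause (p_21') forces p_21 = 0.
Unit clause (p_22) forces p_22 = 1.
Unit clause (p_31') forces p_31 = 0.
Unit clause (p_32) forces p_32 = 1.
But (p_32') is also a unit clause — contradiction.
So p_11 must be the other value — set p_11 = 0.
Unit clause (p_12) forces p_12 = 1.
Unit clause (p_22') forces p_22 = 0.
Unit clause (p_21) forces p_21 = 1.
Unit clause (p_31') forces p_31 = 0.
Unit clause (p_32) forces p_32 = 1.
But (p_32') is also a unit clause — contradiction.
Either choice for p_11 ends in contradiction.
No assignment satisfies every clause.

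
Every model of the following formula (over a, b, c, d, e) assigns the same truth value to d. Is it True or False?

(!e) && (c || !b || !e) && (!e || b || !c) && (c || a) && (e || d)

Suppose d = false.
From the singleton clause (!e), e = false.
But (e) is also a unit clause — contradiction.
So every satisfying assignment has d = True.

True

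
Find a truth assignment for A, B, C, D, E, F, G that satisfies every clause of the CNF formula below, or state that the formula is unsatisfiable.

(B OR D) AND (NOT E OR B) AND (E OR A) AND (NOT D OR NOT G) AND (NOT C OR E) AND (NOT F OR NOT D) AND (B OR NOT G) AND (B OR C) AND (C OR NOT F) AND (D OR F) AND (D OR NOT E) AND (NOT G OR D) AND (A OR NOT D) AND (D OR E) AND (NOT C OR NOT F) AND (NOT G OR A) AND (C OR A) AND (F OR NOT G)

Try B = true.
Try E = true.
The clause (D) is unit, so D = true.
The clause (NOT G) is unit, so G = false.
The clause (NOT F) is unit, so F = false.
The clause (A) is unit, so A = true.
All clauses hold; C can take either value.

A: true; B: true; C: false; D: true; E: true; F: false; G: false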